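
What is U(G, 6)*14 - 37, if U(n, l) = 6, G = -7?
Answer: 47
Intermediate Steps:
U(G, 6)*14 - 37 = 6*14 - 37 = 84 - 37 = 47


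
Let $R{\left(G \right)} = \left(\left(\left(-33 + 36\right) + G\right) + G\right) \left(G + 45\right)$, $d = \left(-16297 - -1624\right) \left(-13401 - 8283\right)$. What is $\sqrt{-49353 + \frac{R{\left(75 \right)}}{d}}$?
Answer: $\frac{3 i \sqrt{428334127238489043}}{8838037} \approx 222.16 i$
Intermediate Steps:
$d = 318169332$ ($d = \left(-16297 + \left(-6935 + 8559\right)\right) \left(-21684\right) = \left(-16297 + 1624\right) \left(-21684\right) = \left(-14673\right) \left(-21684\right) = 318169332$)
$R{\left(G \right)} = \left(3 + 2 G\right) \left(45 + G\right)$ ($R{\left(G \right)} = \left(\left(3 + G\right) + G\right) \left(45 + G\right) = \left(3 + 2 G\right) \left(45 + G\right)$)
$\sqrt{-49353 + \frac{R{\left(75 \right)}}{d}} = \sqrt{-49353 + \frac{135 + 2 \cdot 75^{2} + 93 \cdot 75}{318169332}} = \sqrt{-49353 + \left(135 + 2 \cdot 5625 + 6975\right) \frac{1}{318169332}} = \sqrt{-49353 + \left(135 + 11250 + 6975\right) \frac{1}{318169332}} = \sqrt{-49353 + 18360 \cdot \frac{1}{318169332}} = \sqrt{-49353 + \frac{510}{8838037}} = \sqrt{- \frac{436183639551}{8838037}} = \frac{3 i \sqrt{428334127238489043}}{8838037}$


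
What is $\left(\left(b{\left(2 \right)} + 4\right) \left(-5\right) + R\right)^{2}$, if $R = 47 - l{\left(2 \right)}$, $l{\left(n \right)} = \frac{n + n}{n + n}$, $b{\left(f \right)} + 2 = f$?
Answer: $676$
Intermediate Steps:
$b{\left(f \right)} = -2 + f$
$l{\left(n \right)} = 1$ ($l{\left(n \right)} = \frac{2 n}{2 n} = 2 n \frac{1}{2 n} = 1$)
$R = 46$ ($R = 47 - 1 = 46$)
$\left(\left(b{\left(2 \right)} + 4\right) \left(-5\right) + R\right)^{2} = \left(\left(\left(-2 + 2\right) + 4\right) \left(-5\right) + 46\right)^{2} = \left(\left(0 + 4\right) \left(-5\right) + 46\right)^{2} = \left(4 \left(-5\right) + 46\right)^{2} = \left(-20 + 46\right)^{2} = 26^{2} = 676$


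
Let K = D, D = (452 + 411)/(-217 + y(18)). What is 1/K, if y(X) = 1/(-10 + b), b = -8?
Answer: -3907/15534 ≈ -0.25151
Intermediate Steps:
y(X) = -1/18 (y(X) = 1/(-10 - 8) = 1/(-18) = -1/18)
D = -15534/3907 (D = (452 + 411)/(-217 - 1/18) = 863/(-3907/18) = 863*(-18/3907) = -15534/3907 ≈ -3.9759)
K = -15534/3907 ≈ -3.9759
1/K = 1/(-15534/3907) = -3907/15534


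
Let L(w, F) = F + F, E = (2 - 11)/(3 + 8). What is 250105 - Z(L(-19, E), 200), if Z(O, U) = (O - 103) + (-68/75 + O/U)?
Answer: 825694819/3300 ≈ 2.5021e+5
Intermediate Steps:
E = -9/11 ≈ -0.81818
L(w, F) = 2*F
Z(O, U) = -7793/75 + O + O/U (Z(O, U) = (-103 + O) + (-68*1/75 + O/U) = (-103 + O) + (-68/75 + O/U) = -7793/75 + O + O/U)
250105 - Z(L(-19, E), 200) = 250105 - (-7793/75 + 2*(-9/11) + (2*(-9/11))/200) = 250105 - (-7793/75 - 18/11 - 18/11*1/200) = 250105 - (-7793/75 - 18/11 - 9/1100) = 250105 - 1*(-348319/3300) = 250105 + 348319/3300 = 825694819/3300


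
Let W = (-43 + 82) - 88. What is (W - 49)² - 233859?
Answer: -224255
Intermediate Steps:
W = -49 (W = 39 - 88 = -49)
(W - 49)² - 233859 = (-49 - 49)² - 233859 = (-98)² - 233859 = 9604 - 233859 = -224255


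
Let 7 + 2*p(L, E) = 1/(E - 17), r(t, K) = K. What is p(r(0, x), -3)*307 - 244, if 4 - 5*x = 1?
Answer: -53047/40 ≈ -1326.2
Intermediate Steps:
x = ⅗ (x = ⅘ - ⅕*1 = ⅘ - ⅕ = ⅗ ≈ 0.60000)
p(L, E) = -7/2 + 1/(2*(-17 + E)) (p(L, E) = -7/2 + 1/(2*(E - 17)) = -7/2 + 1/(2*(-17 + E)))
p(r(0, x), -3)*307 - 244 = ((120 - 7*(-3))/(2*(-17 - 3)))*307 - 244 = ((½)*(120 + 21)/(-20))*307 - 244 = ((½)*(-1/20)*141)*307 - 244 = -141/40*307 - 244 = -43287/40 - 244 = -53047/40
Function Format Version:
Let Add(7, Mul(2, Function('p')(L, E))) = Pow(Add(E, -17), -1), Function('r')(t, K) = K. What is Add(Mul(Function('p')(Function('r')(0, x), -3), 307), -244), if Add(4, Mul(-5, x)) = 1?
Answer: Rational(-53047, 40) ≈ -1326.2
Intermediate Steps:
x = Rational(3, 5) (x = Add(Rational(4, 5), Mul(Rational(-1, 5), 1)) = Add(Rational(4, 5), Rational(-1, 5)) = Rational(3, 5) ≈ 0.60000)
Function('p')(L, E) = Add(Rational(-7, 2), Mul(Rational(1, 2), Pow(Add(-17, E), -1))) (Function('p')(L, E) = Add(Rational(-7, 2), Mul(Rational(1, 2), Pow(Add(E, -17), -1))) = Add(Rational(-7, 2), Mul(Rational(1, 2), Pow(Add(-17, E), -1))))
Add(Mul(Function('p')(Function('r')(0, x), -3), 307), -244) = Add(Mul(Mul(Rational(1, 2), Pow(Add(-17, -3), -1), Add(120, Mul(-7, -3))), 307), -244) = Add(Mul(Mul(Rational(1, 2), Pow(-20, -1), Add(120, 21)), 307), -244) = Add(Mul(Mul(Rational(1, 2), Rational(-1, 20), 141), 307), -244) = Add(Mul(Rational(-141, 40), 307), -244) = Add(Rational(-43287, 40), -244) = Rational(-53047, 40)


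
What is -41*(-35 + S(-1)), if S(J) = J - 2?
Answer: 1558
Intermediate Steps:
S(J) = -2 + J
-41*(-35 + S(-1)) = -41*(-35 + (-2 - 1)) = -41*(-35 - 3) = -41*(-38) = 1558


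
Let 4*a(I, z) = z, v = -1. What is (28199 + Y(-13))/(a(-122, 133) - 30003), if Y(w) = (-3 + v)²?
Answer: -112860/119879 ≈ -0.94145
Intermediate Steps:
a(I, z) = z/4
Y(w) = 16 (Y(w) = (-3 - 1)² = (-4)² = 16)
(28199 + Y(-13))/(a(-122, 133) - 30003) = (28199 + 16)/((¼)*133 - 30003) = 28215/(133/4 - 30003) = 28215/(-119879/4) = 28215*(-4/119879) = -112860/119879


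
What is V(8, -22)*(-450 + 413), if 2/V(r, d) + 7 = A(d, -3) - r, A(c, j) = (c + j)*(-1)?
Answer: -37/5 ≈ -7.4000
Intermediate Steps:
A(c, j) = -c - j
V(r, d) = 2/(-4 - d - r) (V(r, d) = 2/(-7 + ((-d - 1*(-3)) - r)) = 2/(-7 + ((-d + 3) - r)) = 2/(-7 + ((3 - d) - r)) = 2/(-7 + (3 - d - r)) = 2/(-4 - d - r))
V(8, -22)*(-450 + 413) = (-2/(4 - 22 + 8))*(-450 + 413) = -2/(-10)*(-37) = -2*(-⅒)*(-37) = (⅕)*(-37) = -37/5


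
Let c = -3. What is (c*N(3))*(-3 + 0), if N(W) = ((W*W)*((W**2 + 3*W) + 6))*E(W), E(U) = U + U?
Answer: 11664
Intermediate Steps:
E(U) = 2*U
N(W) = 2*W**3*(6 + W**2 + 3*W) (N(W) = ((W*W)*((W**2 + 3*W) + 6))*(2*W) = (W**2*(6 + W**2 + 3*W))*(2*W) = 2*W**3*(6 + W**2 + 3*W))
(c*N(3))*(-3 + 0) = (-6*3**3*(6 + 3**2 + 3*3))*(-3 + 0) = -6*27*(6 + 9 + 9)*(-3) = -6*27*24*(-3) = -3*1296*(-3) = -3888*(-3) = 11664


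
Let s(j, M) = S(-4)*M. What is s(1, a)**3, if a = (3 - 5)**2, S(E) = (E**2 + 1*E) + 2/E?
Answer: 97336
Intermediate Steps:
S(E) = E + E**2 + 2/E (S(E) = (E**2 + E) + 2/E = (E + E**2) + 2/E = E + E**2 + 2/E)
a = 4 (a = (-2)**2 = 4)
s(j, M) = 23*M/2 (s(j, M) = (-4 + (-4)**2 + 2/(-4))*M = (-4 + 16 + 2*(-1/4))*M = (-4 + 16 - 1/2)*M = 23*M/2)
s(1, a)**3 = ((23/2)*4)**3 = 46**3 = 97336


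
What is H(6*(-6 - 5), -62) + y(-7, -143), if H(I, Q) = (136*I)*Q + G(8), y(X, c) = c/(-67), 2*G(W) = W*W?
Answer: 37288591/67 ≈ 5.5655e+5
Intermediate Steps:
G(W) = W²/2 (G(W) = (W*W)/2 = W²/2)
y(X, c) = -c/67 (y(X, c) = c*(-1/67) = -c/67)
H(I, Q) = 32 + 136*I*Q (H(I, Q) = (136*I)*Q + (½)*8² = 136*I*Q + (½)*64 = 136*I*Q + 32 = 32 + 136*I*Q)
H(6*(-6 - 5), -62) + y(-7, -143) = (32 + 136*(6*(-6 - 5))*(-62)) - 1/67*(-143) = (32 + 136*(6*(-11))*(-62)) + 143/67 = (32 + 136*(-66)*(-62)) + 143/67 = (32 + 556512) + 143/67 = 556544 + 143/67 = 37288591/67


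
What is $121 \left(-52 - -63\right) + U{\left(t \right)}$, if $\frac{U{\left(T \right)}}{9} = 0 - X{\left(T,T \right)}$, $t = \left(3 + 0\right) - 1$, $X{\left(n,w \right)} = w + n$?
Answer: $1295$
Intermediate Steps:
$X{\left(n,w \right)} = n + w$
$t = 2$ ($t = 3 - 1 = 2$)
$U{\left(T \right)} = - 18 T$ ($U{\left(T \right)} = 9 \left(0 - \left(T + T\right)\right) = 9 \left(0 - 2 T\right) = 9 \left(- 2 T\right) = - 18 T$)
$121 \left(-52 - -63\right) + U{\left(t \right)} = 121 \left(-52 - -63\right) - 36 = 121 \left(-52 + 63\right) - 36 = 121 \cdot 11 - 36 = 1331 - 36 = 1295$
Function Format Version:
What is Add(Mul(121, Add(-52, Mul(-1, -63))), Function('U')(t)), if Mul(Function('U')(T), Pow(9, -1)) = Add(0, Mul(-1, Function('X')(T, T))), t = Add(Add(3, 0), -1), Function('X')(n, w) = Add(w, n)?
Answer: 1295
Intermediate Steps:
Function('X')(n, w) = Add(n, w)
t = 2 (t = Add(3, -1) = 2)
Function('U')(T) = Mul(-18, T) (Function('U')(T) = Mul(9, Add(0, Mul(-1, Add(T, T)))) = Mul(9, Add(0, Mul(-1, Mul(2, T)))) = Mul(9, Add(0, Mul(-2, T))) = Mul(9, Mul(-2, T)) = Mul(-18, T))
Add(Mul(121, Add(-52, Mul(-1, -63))), Function('U')(t)) = Add(Mul(121, Add(-52, Mul(-1, -63))), Mul(-18, 2)) = Add(Mul(121, Add(-52, 63)), -36) = Add(Mul(121, 11), -36) = Add(1331, -36) = 1295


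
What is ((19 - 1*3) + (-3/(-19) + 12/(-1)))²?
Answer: 6241/361 ≈ 17.288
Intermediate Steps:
((19 - 1*3) + (-3/(-19) + 12/(-1)))² = ((19 - 3) + (-3*(-1/19) + 12*(-1)))² = (16 + (3/19 - 12))² = (16 - 225/19)² = (79/19)² = 6241/361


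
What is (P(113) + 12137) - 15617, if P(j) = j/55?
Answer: -191287/55 ≈ -3477.9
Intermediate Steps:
P(j) = j/55 (P(j) = j*(1/55) = j/55)
(P(113) + 12137) - 15617 = ((1/55)*113 + 12137) - 15617 = (113/55 + 12137) - 15617 = 667648/55 - 15617 = -191287/55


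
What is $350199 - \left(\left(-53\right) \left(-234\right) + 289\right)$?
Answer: $337508$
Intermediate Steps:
$350199 - \left(\left(-53\right) \left(-234\right) + 289\right) = 350199 - \left(12402 + 289\right) = 350199 - 12691 = 337508$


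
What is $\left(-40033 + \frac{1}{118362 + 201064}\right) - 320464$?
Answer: $- \frac{115152114721}{319426} \approx -3.605 \cdot 10^{5}$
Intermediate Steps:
$\left(-40033 + \frac{1}{118362 + 201064}\right) - 320464 = \left(-40033 + \frac{1}{319426}\right) - 320464 = - \frac{12787581057}{319426} - 320464 = - \frac{115152114721}{319426}$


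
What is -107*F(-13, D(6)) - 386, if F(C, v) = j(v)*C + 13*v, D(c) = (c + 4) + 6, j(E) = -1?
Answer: -24033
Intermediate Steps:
D(c) = 10 + c (D(c) = (4 + c) + 6 = 10 + c)
F(C, v) = -C + 13*v
-107*F(-13, D(6)) - 386 = -107*(-1*(-13) + 13*(10 + 6)) - 386 = -107*(13 + 13*16) - 386 = -107*(13 + 208) - 386 = -107*221 - 386 = -23647 - 386 = -24033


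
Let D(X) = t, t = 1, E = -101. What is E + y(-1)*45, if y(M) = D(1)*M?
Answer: -146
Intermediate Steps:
D(X) = 1
y(M) = M (y(M) = 1*M = M)
E + y(-1)*45 = -101 - 1*45 = -101 - 45 = -146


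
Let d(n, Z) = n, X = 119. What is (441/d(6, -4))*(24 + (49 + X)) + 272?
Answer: 14384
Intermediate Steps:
(441/d(6, -4))*(24 + (49 + X)) + 272 = (441/6)*(24 + (49 + 119)) + 272 = (441*(⅙))*(24 + 168) + 272 = (147/2)*192 + 272 = 14112 + 272 = 14384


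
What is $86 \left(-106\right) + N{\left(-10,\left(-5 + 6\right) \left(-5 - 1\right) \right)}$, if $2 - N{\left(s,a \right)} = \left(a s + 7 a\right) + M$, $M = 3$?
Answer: $-9135$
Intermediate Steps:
$N{\left(s,a \right)} = -1 - 7 a - a s$ ($N{\left(s,a \right)} = 2 - \left(\left(a s + 7 a\right) + 3\right) = 2 - \left(\left(7 a + a s\right) + 3\right) = 2 - \left(3 + 7 a + a s\right) = -1 - 7 a - a s$)
$86 \left(-106\right) + N{\left(-10,\left(-5 + 6\right) \left(-5 - 1\right) \right)} = 86 \left(-106\right) - \left(1 + \left(-5 + 6\right) \left(-5 - 1\right) \left(-10\right) + 7 \left(-5 + 6\right) \left(-5 - 1\right)\right) = -9116 - \left(1 + 1 \left(-6\right) \left(-10\right) + 7 \cdot 1 \left(-6\right)\right) = -9116 - \left(-41 + 60\right) = -9116 - 19 = -9135$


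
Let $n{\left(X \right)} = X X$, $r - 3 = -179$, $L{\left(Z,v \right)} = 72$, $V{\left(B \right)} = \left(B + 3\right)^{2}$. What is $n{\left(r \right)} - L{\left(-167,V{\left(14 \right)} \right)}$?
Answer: $30904$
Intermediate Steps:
$V{\left(B \right)} = \left(3 + B\right)^{2}$
$r = -176$ ($r = 3 - 179 = -176$)
$n{\left(X \right)} = X^{2}$
$n{\left(r \right)} - L{\left(-167,V{\left(14 \right)} \right)} = \left(-176\right)^{2} - 72 = 30976 - 72 = 30904$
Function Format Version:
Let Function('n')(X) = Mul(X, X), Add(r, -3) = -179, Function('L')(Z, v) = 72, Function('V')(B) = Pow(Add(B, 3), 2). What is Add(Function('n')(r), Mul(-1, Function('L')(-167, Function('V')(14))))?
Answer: 30904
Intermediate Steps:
Function('V')(B) = Pow(Add(3, B), 2)
r = -176 (r = Add(3, -179) = -176)
Function('n')(X) = Pow(X, 2)
Add(Function('n')(r), Mul(-1, Function('L')(-167, Function('V')(14)))) = Add(Pow(-176, 2), Mul(-1, 72)) = Add(30976, -72) = 30904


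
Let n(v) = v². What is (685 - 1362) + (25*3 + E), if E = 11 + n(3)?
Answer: -582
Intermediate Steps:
E = 20 (E = 11 + 3² = 11 + 9 = 20)
(685 - 1362) + (25*3 + E) = (685 - 1362) + (25*3 + 20) = -677 + (75 + 20) = -677 + 95 = -582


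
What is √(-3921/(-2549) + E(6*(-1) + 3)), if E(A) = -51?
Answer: I*√321372822/2549 ≈ 7.0329*I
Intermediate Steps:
√(-3921/(-2549) + E(6*(-1) + 3)) = √(-3921/(-2549) - 51) = √(-3921*(-1/2549) - 51) = √(3921/2549 - 51) = √(-126078/2549) = I*√321372822/2549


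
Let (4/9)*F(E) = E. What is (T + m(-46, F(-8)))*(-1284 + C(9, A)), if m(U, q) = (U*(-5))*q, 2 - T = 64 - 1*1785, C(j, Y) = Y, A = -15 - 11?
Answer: 3166270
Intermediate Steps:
A = -26
T = 1723 (T = 2 - (64 - 1*1785) = 2 - (64 - 1785) = 2 - 1*(-1721) = 2 + 1721 = 1723)
F(E) = 9*E/4
m(U, q) = -5*U*q (m(U, q) = (-5*U)*q = -5*U*q)
(T + m(-46, F(-8)))*(-1284 + C(9, A)) = (1723 - 5*(-46)*(9/4)*(-8))*(-1284 - 26) = (1723 - 5*(-46)*(-18))*(-1310) = (1723 - 4140)*(-1310) = -2417*(-1310) = 3166270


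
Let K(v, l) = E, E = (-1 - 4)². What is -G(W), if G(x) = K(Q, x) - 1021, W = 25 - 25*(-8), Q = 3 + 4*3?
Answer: 996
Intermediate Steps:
E = 25 (E = (-5)² = 25)
Q = 15 (Q = 3 + 12 = 15)
K(v, l) = 25
W = 225 (W = 25 + 200 = 225)
G(x) = -996 (G(x) = 25 - 1021 = -996)
-G(W) = -1*(-996) = 996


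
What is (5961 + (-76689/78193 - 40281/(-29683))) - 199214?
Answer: -448539884447561/2321002819 ≈ -1.9325e+5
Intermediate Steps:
(5961 + (-76689/78193 - 40281/(-29683))) - 199214 = (5961 + (-76689*1/78193 - 40281*(-1/29683))) - 199214 = (5961 + (-76689/78193 + 40281/29683)) - 199214 = (5961 + 873332646/2321002819) - 199214 = 13836371136705/2321002819 - 199214 = -448539884447561/2321002819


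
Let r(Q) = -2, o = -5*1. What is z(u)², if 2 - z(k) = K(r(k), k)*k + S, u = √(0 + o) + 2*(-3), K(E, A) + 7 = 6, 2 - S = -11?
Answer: (17 - I*√5)² ≈ 284.0 - 76.026*I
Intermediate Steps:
S = 13 (S = 2 - 1*(-11) = 2 + 11 = 13)
o = -5
K(E, A) = -1 (K(E, A) = -7 + 6 = -1)
u = -6 + I*√5 (u = √(0 - 5) + 2*(-3) = √(-5) - 6 = I*√5 - 6 = -6 + I*√5 ≈ -6.0 + 2.2361*I)
z(k) = -11 + k (z(k) = 2 - (-k + 13) = 2 - (13 - k) = 2 + (-13 + k) = -11 + k)
z(u)² = (-11 + (-6 + I*√5))² = (-17 + I*√5)²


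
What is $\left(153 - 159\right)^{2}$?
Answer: $36$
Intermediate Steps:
$\left(153 - 159\right)^{2} = \left(-6\right)^{2} = 36$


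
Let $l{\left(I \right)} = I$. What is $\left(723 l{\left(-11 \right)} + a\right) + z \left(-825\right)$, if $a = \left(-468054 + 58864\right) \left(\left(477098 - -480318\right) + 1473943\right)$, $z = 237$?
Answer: $-994887992688$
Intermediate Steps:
$a = -994887789210$ ($a = - 409190 \left(\left(477098 + 480318\right) + 1473943\right) = - 409190 \left(957416 + 1473943\right) = \left(-409190\right) 2431359 = -994887789210$)
$\left(723 l{\left(-11 \right)} + a\right) + z \left(-825\right) = \left(723 \left(-11\right) - 994887789210\right) + 237 \left(-825\right) = \left(-7953 - 994887789210\right) - 195525 = -994887797163 - 195525 = -994887992688$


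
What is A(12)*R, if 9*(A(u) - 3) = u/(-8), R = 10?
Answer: 85/3 ≈ 28.333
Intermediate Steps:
A(u) = 3 - u/72 (A(u) = 3 + (u/(-8))/9 = 3 + (u*(-1/8))/9 = 3 + (-u/8)/9 = 3 - u/72)
A(12)*R = (3 - 1/72*12)*10 = (3 - 1/6)*10 = (17/6)*10 = 85/3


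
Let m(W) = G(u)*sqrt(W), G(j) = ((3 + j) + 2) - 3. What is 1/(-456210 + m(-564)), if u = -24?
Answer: I/(2*(-228105*I + 22*sqrt(141))) ≈ -2.192e-6 + 2.5103e-9*I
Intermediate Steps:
G(j) = 2 + j (G(j) = (5 + j) - 3 = 2 + j)
m(W) = -22*sqrt(W) (m(W) = (2 - 24)*sqrt(W) = -22*sqrt(W))
1/(-456210 + m(-564)) = 1/(-456210 - 44*I*sqrt(141))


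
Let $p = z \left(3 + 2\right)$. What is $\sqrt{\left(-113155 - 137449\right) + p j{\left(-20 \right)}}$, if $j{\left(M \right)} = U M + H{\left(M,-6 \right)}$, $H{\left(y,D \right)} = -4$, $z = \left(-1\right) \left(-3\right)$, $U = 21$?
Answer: $2 i \sqrt{64241} \approx 506.92 i$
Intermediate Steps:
$z = 3$
$j{\left(M \right)} = -4 + 21 M$ ($j{\left(M \right)} = 21 M - 4 = -4 + 21 M$)
$p = 15$ ($p = 3 \left(3 + 2\right) = 3 \cdot 5 = 15$)
$\sqrt{\left(-113155 - 137449\right) + p j{\left(-20 \right)}} = \sqrt{\left(-113155 - 137449\right) + 15 \left(-4 + 21 \left(-20\right)\right)} = \sqrt{-250604 + 15 \left(-4 - 420\right)} = \sqrt{-250604 + 15 \left(-424\right)} = \sqrt{-250604 - 6360} = \sqrt{-256964} = 2 i \sqrt{64241}$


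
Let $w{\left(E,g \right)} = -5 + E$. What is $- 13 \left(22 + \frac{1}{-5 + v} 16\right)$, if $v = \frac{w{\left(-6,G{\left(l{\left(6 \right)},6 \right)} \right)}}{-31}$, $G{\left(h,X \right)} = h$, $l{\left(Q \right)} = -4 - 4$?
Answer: $- \frac{2171}{9} \approx -241.22$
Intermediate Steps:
$l{\left(Q \right)} = -8$ ($l{\left(Q \right)} = -4 - 4 = -8$)
$v = \frac{11}{31}$ ($v = \frac{-5 - 6}{-31} = \left(-11\right) \left(- \frac{1}{31}\right) = \frac{11}{31} \approx 0.35484$)
$- 13 \left(22 + \frac{1}{-5 + v} 16\right) = - 13 \left(22 + \frac{1}{-5 + \frac{11}{31}} \cdot 16\right) = - 13 \left(22 + \frac{1}{- \frac{144}{31}} \cdot 16\right) = - 13 \left(22 - \frac{31}{9}\right) = \left(-13\right) \frac{167}{9} = - \frac{2171}{9}$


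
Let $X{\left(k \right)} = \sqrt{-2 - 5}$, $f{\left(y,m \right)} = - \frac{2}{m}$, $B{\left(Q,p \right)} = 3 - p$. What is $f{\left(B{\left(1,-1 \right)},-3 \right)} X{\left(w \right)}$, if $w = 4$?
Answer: $\frac{2 i \sqrt{7}}{3} \approx 1.7638 i$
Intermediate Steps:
$X{\left(k \right)} = i \sqrt{7}$ ($X{\left(k \right)} = \sqrt{-7} = i \sqrt{7}$)
$f{\left(B{\left(1,-1 \right)},-3 \right)} X{\left(w \right)} = - \frac{2}{-3} i \sqrt{7} = \left(-2\right) \left(- \frac{1}{3}\right) i \sqrt{7} = \frac{2 i \sqrt{7}}{3}$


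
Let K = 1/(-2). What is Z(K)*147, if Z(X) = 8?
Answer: 1176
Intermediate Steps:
K = -½ ≈ -0.50000
Z(K)*147 = 8*147 = 1176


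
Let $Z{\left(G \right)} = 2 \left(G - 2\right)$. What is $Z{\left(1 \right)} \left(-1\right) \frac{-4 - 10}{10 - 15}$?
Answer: $\frac{28}{5} \approx 5.6$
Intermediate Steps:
$Z{\left(G \right)} = -4 + 2 G$ ($Z{\left(G \right)} = 2 \left(-2 + G\right) = -4 + 2 G$)
$Z{\left(1 \right)} \left(-1\right) \frac{-4 - 10}{10 - 15} = \left(-4 + 2 \cdot 1\right) \left(-1\right) \frac{-4 - 10}{10 - 15} = \left(-4 + 2\right) \left(-1\right) \left(- \frac{14}{-5}\right) = \left(-2\right) \left(-1\right) \left(\left(-14\right) \left(- \frac{1}{5}\right)\right) = 2 \cdot \frac{14}{5} = \frac{28}{5}$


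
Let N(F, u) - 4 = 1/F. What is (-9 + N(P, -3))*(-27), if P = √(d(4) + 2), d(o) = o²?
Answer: 135 - 9*√2/2 ≈ 128.64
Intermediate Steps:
P = 3*√2 (P = √(4² + 2) = √(16 + 2) = √18 = 3*√2 ≈ 4.2426)
N(F, u) = 4 + 1/F
(-9 + N(P, -3))*(-27) = (-9 + (4 + 1/(3*√2)))*(-27) = (-9 + (4 + √2/6))*(-27) = (-5 + √2/6)*(-27) = 135 - 9*√2/2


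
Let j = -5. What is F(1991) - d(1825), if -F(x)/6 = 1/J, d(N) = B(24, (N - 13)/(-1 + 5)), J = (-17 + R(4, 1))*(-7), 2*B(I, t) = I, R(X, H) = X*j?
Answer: -3114/259 ≈ -12.023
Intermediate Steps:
R(X, H) = -5*X (R(X, H) = X*(-5) = -5*X)
B(I, t) = I/2
J = 259 (J = (-17 - 5*4)*(-7) = (-17 - 20)*(-7) = -37*(-7) = 259)
d(N) = 12 (d(N) = (1/2)*24 = 12)
F(x) = -6/259
F(1991) - d(1825) = -6/259 - 1*12 = -6/259 - 12 = -3114/259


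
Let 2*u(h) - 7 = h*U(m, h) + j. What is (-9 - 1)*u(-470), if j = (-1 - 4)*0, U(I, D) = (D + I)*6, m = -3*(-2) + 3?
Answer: -6500135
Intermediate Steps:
m = 9 (m = 6 + 3 = 9)
U(I, D) = 6*D + 6*I
j = 0 (j = -5*0 = 0)
u(h) = 7/2 + h*(54 + 6*h)/2 (u(h) = 7/2 + (h*(6*h + 6*9) + 0)/2 = 7/2 + (h*(6*h + 54) + 0)/2 = 7/2 + (h*(54 + 6*h) + 0)/2 = 7/2 + (h*(54 + 6*h))/2 = 7/2 + h*(54 + 6*h)/2)
(-9 - 1)*u(-470) = (-9 - 1)*(7/2 + 3*(-470)*(9 - 470)) = -10*(7/2 + 3*(-470)*(-461)) = -10*(7/2 + 650010) = -10*1300027/2 = -6500135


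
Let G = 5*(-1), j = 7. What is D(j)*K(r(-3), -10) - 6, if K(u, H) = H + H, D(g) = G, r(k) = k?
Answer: 94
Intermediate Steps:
G = -5
D(g) = -5
K(u, H) = 2*H
D(j)*K(r(-3), -10) - 6 = -10*(-10) - 6 = -5*(-20) - 6 = 100 - 6 = 94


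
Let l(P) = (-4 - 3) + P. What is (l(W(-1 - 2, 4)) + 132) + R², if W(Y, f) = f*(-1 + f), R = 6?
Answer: 173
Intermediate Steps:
l(P) = -7 + P
(l(W(-1 - 2, 4)) + 132) + R² = ((-7 + 4*(-1 + 4)) + 132) + 6² = ((-7 + 4*3) + 132) + 36 = ((-7 + 12) + 132) + 36 = (5 + 132) + 36 = 137 + 36 = 173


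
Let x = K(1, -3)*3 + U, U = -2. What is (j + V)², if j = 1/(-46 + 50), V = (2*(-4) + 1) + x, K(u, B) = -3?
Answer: 5041/16 ≈ 315.06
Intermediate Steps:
x = -11 (x = -3*3 - 2 = -9 - 2 = -11)
V = -18 (V = (2*(-4) + 1) - 11 = (-8 + 1) - 11 = -7 - 11 = -18)
j = ¼ (j = 1/4 = ¼ ≈ 0.25000)
(j + V)² = (¼ - 18)² = (-71/4)² = 5041/16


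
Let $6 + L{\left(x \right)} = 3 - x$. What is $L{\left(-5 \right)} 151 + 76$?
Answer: $378$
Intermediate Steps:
$L{\left(x \right)} = -3 - x$ ($L{\left(x \right)} = -6 - \left(-3 + x\right) = -3 - x$)
$L{\left(-5 \right)} 151 + 76 = \left(-3 - -5\right) 151 + 76 = \left(-3 + 5\right) 151 + 76 = 2 \cdot 151 + 76 = 302 + 76 = 378$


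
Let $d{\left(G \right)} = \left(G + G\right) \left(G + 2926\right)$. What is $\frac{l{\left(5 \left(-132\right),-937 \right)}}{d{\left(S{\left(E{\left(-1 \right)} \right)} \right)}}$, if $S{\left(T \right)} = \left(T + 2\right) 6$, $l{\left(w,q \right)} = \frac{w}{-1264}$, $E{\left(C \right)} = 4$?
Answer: $\frac{55}{22463808} \approx 2.4484 \cdot 10^{-6}$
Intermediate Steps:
$l{\left(w,q \right)} = - \frac{w}{1264}$ ($l{\left(w,q \right)} = w \left(- \frac{1}{1264}\right) = - \frac{w}{1264}$)
$S{\left(T \right)} = 12 + 6 T$ ($S{\left(T \right)} = \left(2 + T\right) 6 = 12 + 6 T$)
$d{\left(G \right)} = 2 G \left(2926 + G\right)$
$\frac{l{\left(5 \left(-132\right),-937 \right)}}{d{\left(S{\left(E{\left(-1 \right)} \right)} \right)}} = \frac{\left(- \frac{1}{1264}\right) 5 \left(-132\right)}{2 \left(12 + 6 \cdot 4\right) \left(2926 + \left(12 + 6 \cdot 4\right)\right)} = \frac{\left(- \frac{1}{1264}\right) \left(-660\right)}{2 \left(12 + 24\right) \left(2926 + \left(12 + 24\right)\right)} = \frac{165}{316 \cdot 2 \cdot 36 \left(2926 + 36\right)} = \frac{165}{316 \cdot 2 \cdot 36 \cdot 2962} = \frac{165}{316 \cdot 213264} = \frac{165}{316} \cdot \frac{1}{213264} = \frac{55}{22463808}$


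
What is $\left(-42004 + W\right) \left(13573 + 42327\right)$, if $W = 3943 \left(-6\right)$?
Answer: $-3670505800$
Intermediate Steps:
$W = -23658$
$\left(-42004 + W\right) \left(13573 + 42327\right) = \left(-42004 - 23658\right) \left(13573 + 42327\right) = \left(-65662\right) 55900 = -3670505800$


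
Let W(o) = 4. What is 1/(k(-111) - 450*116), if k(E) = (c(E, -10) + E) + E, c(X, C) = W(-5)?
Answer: -1/52418 ≈ -1.9077e-5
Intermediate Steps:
c(X, C) = 4
k(E) = 4 + 2*E (k(E) = (4 + E) + E = 4 + 2*E)
1/(k(-111) - 450*116) = 1/((4 + 2*(-111)) - 450*116) = 1/((4 - 222) - 52200) = 1/(-218 - 52200) = 1/(-52418) = -1/52418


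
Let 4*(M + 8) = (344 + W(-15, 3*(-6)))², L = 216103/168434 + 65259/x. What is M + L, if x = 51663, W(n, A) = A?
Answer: 77050272892319/2900601914 ≈ 26564.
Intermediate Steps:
L = 7385454565/2900601914 (L = 216103/168434 + 65259/51663 = 216103*(1/168434) + 65259*(1/51663) = 216103/168434 + 21753/17221 = 7385454565/2900601914 ≈ 2.5462)
M = 26561 (M = -8 + (344 + 3*(-6))²/4 = -8 + (344 - 18)²/4 = -8 + (¼)*326² = -8 + (¼)*106276 = -8 + 26569 = 26561)
M + L = 26561 + 7385454565/2900601914 = 77050272892319/2900601914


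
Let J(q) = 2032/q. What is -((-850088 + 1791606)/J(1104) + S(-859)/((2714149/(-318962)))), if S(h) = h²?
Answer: -146433777595264/344696923 ≈ -4.2482e+5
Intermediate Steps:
-((-850088 + 1791606)/J(1104) + S(-859)/((2714149/(-318962)))) = -((-850088 + 1791606)/((2032/1104)) + (-859)²/((2714149/(-318962)))) = -(941518/((2032*(1/1104))) + 737881/((2714149*(-1/318962)))) = -(941518/(127/69) + 737881/(-2714149/318962)) = -(941518*(69/127) + 737881*(-318962/2714149)) = -(64964742/127 - 235355999522/2714149) = -1*146433777595264/344696923 = -146433777595264/344696923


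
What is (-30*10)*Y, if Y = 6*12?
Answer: -21600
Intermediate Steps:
Y = 72
(-30*10)*Y = -30*10*72 = -300*72 = -21600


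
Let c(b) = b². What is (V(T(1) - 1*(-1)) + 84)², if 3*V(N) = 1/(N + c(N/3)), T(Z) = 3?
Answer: 19105641/2704 ≈ 7065.7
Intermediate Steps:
V(N) = 1/(3*(N + N²/9)) (V(N) = 1/(3*(N + (N/3)²)) = 1/(3*(N + N²/9)))
(V(T(1) - 1*(-1)) + 84)² = (3/((3 - 1*(-1))*(9 + (3 - 1*(-1)))) + 84)² = (3/((3 + 1)*(9 + (3 + 1))) + 84)² = (3/(4*(9 + 4)) + 84)² = (3*(¼)/13 + 84)² = (3*(¼)*(1/13) + 84)² = (3/52 + 84)² = (4371/52)² = 19105641/2704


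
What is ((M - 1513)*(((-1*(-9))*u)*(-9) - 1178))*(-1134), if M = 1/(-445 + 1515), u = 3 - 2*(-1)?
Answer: -1453069580949/535 ≈ -2.7160e+9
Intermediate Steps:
u = 5 (u = 3 + 2 = 5)
M = 1/1070 ≈ 0.00093458
((M - 1513)*(((-1*(-9))*u)*(-9) - 1178))*(-1134) = ((1/1070 - 1513)*((-1*(-9)*5)*(-9) - 1178))*(-1134) = -1618909*((9*5)*(-9) - 1178)/1070*(-1134) = -1618909*(45*(-9) - 1178)/1070*(-1134) = -1618909*(-405 - 1178)/1070*(-1134) = -1618909/1070*(-1583)*(-1134) = (2562732947/1070)*(-1134) = -1453069580949/535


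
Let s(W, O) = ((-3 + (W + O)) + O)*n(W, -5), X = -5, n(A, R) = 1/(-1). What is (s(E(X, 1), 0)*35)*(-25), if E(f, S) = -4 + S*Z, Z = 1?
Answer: -5250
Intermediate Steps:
n(A, R) = -1
E(f, S) = -4 + S (E(f, S) = -4 + S*1 = -4 + S)
s(W, O) = 3 - W - 2*O (s(W, O) = ((-3 + (W + O)) + O)*(-1) = ((-3 + (O + W)) + O)*(-1) = ((-3 + O + W) + O)*(-1) = (-3 + W + 2*O)*(-1) = 3 - W - 2*O)
(s(E(X, 1), 0)*35)*(-25) = ((3 - (-4 + 1) - 2*0)*35)*(-25) = ((3 - 1*(-3) + 0)*35)*(-25) = ((3 + 3 + 0)*35)*(-25) = (6*35)*(-25) = 210*(-25) = -5250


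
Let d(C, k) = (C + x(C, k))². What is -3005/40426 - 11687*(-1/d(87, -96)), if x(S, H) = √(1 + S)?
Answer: 3449440065129/2262455683786 - 4067076*√22/55965361 ≈ 1.1838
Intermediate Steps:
d(C, k) = (C + √(1 + C))²
-3005/40426 - 11687*(-1/d(87, -96)) = -3005/40426 - 11687*(-1/(87 + √(1 + 87))²) = -3005*1/40426 - 11687*(-1/(87 + √88)²) = -3005/40426 - 11687*(-1/(87 + 2*√22)²) = -3005/40426 - (-11687)/(87 + 2*√22)² = -3005/40426 + 11687/(87 + 2*√22)²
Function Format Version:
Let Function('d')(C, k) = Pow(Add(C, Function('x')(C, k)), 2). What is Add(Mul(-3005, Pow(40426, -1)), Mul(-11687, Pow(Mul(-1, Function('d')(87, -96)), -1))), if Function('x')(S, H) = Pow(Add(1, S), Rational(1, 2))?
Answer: Add(Rational(3449440065129, 2262455683786), Mul(Rational(-4067076, 55965361), Pow(22, Rational(1, 2)))) ≈ 1.1838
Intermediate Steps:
Function('d')(C, k) = Pow(Add(C, Pow(Add(1, C), Rational(1, 2))), 2)
Add(Mul(-3005, Pow(40426, -1)), Mul(-11687, Pow(Mul(-1, Function('d')(87, -96)), -1))) = Add(Mul(-3005, Pow(40426, -1)), Mul(-11687, Pow(Mul(-1, Pow(Add(87, Pow(Add(1, 87), Rational(1, 2))), 2)), -1))) = Add(Mul(-3005, Rational(1, 40426)), Mul(-11687, Pow(Mul(-1, Pow(Add(87, Pow(88, Rational(1, 2))), 2)), -1))) = Add(Rational(-3005, 40426), Mul(-11687, Pow(Mul(-1, Pow(Add(87, Mul(2, Pow(22, Rational(1, 2)))), 2)), -1))) = Add(Rational(-3005, 40426), Mul(-11687, Mul(-1, Pow(Add(87, Mul(2, Pow(22, Rational(1, 2)))), -2)))) = Add(Rational(-3005, 40426), Mul(11687, Pow(Add(87, Mul(2, Pow(22, Rational(1, 2)))), -2)))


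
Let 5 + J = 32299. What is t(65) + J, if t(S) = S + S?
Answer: 32424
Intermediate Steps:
J = 32294 (J = -5 + 32299 = 32294)
t(S) = 2*S
t(65) + J = 2*65 + 32294 = 130 + 32294 = 32424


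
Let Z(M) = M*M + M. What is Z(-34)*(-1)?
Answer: -1122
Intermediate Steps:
Z(M) = M + M² (Z(M) = M² + M = M + M²)
Z(-34)*(-1) = -34*(1 - 34)*(-1) = -34*(-33)*(-1) = 1122*(-1) = -1122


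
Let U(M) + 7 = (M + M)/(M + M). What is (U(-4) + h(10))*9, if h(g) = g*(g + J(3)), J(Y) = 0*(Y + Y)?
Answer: 846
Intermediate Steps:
U(M) = -6 (U(M) = -7 + (M + M)/(M + M) = -7 + (2*M)/((2*M)) = -7 + (2*M)*(1/(2*M)) = -7 + 1 = -6)
J(Y) = 0 (J(Y) = 0*(2*Y) = 0)
h(g) = g² (h(g) = g*(g + 0) = g*g = g²)
(U(-4) + h(10))*9 = (-6 + 10²)*9 = (-6 + 100)*9 = 94*9 = 846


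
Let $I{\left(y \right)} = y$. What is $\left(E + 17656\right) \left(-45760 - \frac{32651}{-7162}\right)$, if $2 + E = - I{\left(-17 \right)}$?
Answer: $- \frac{5790794987699}{7162} \approx -8.0854 \cdot 10^{8}$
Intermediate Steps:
$E = 15$ ($E = -2 - -17 = -2 + 17 = 15$)
$\left(E + 17656\right) \left(-45760 - \frac{32651}{-7162}\right) = \left(15 + 17656\right) \left(-45760 - \frac{32651}{-7162}\right) = 17671 \left(-45760 - - \frac{32651}{7162}\right) = 17671 \left(-45760 + \frac{32651}{7162}\right) = 17671 \left(- \frac{327700469}{7162}\right) = - \frac{5790794987699}{7162}$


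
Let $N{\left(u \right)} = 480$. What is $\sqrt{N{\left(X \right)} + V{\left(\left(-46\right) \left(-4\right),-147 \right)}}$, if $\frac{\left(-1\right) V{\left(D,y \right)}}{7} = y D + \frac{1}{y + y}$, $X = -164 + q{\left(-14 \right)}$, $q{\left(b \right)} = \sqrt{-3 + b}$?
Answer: $\frac{\sqrt{334835466}}{42} \approx 435.68$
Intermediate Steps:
$X = -164 + i \sqrt{17}$ ($X = -164 + \sqrt{-3 - 14} = -164 + \sqrt{-17} = -164 + i \sqrt{17} \approx -164.0 + 4.1231 i$)
$V{\left(D,y \right)} = - \frac{7}{2 y} - 7 D y$ ($V{\left(D,y \right)} = - 7 \left(y D + \frac{1}{y + y}\right) = - 7 \left(D y + \frac{1}{2 y}\right) = - 7 \left(\frac{1}{2 y} + D y\right) = - \frac{7}{2 y} - 7 D y$)
$\sqrt{N{\left(X \right)} + V{\left(\left(-46\right) \left(-4\right),-147 \right)}} = \sqrt{480 - \left(- \frac{1}{42} + 7 \left(\left(-46\right) \left(-4\right)\right) \left(-147\right)\right)} = \sqrt{480 - \left(- \frac{1}{42} + 1288 \left(-147\right)\right)} = \sqrt{480 + \left(\frac{1}{42} + 189336\right)} = \sqrt{480 + \frac{7952113}{42}} = \sqrt{\frac{7972273}{42}} = \frac{\sqrt{334835466}}{42}$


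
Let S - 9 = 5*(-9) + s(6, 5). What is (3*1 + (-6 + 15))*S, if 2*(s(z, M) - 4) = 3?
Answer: -366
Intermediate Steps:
s(z, M) = 11/2 (s(z, M) = 4 + (½)*3 = 4 + 3/2 = 11/2)
S = -61/2 (S = 9 + (5*(-9) + 11/2) = 9 + (-45 + 11/2) = 9 - 79/2 = -61/2 ≈ -30.500)
(3*1 + (-6 + 15))*S = (3*1 + (-6 + 15))*(-61/2) = (3 + 9)*(-61/2) = 12*(-61/2) = -366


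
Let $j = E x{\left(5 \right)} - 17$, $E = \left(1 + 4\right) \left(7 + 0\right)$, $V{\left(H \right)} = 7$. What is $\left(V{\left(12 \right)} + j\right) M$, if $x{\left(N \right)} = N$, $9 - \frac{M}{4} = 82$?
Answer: $-48180$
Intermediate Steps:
$M = -292$ ($M = 36 - 328 = -292$)
$E = 35$ ($E = 5 \cdot 7 = 35$)
$j = 158$ ($j = 35 \cdot 5 - 17 = 175 - 17 = 158$)
$\left(V{\left(12 \right)} + j\right) M = \left(7 + 158\right) \left(-292\right) = 165 \left(-292\right) = -48180$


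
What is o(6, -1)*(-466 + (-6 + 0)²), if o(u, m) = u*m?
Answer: 2580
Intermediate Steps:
o(u, m) = m*u
o(6, -1)*(-466 + (-6 + 0)²) = (-1*6)*(-466 + (-6 + 0)²) = -6*(-466 + (-6)²) = -6*(-466 + 36) = -6*(-430) = 2580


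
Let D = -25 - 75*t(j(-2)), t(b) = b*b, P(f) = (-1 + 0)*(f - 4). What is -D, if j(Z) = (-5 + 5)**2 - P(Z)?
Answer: 2725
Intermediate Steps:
P(f) = 4 - f (P(f) = -(-4 + f) = 4 - f)
j(Z) = -4 + Z (j(Z) = (-5 + 5)**2 - (4 - Z) = 0**2 + (-4 + Z) = 0 + (-4 + Z) = -4 + Z)
t(b) = b**2
D = -2725 (D = -25 - 75*(-4 - 2)**2 = -25 - 75*(-6)**2 = -25 - 75*36 = -25 - 2700 = -2725)
-D = -1*(-2725) = 2725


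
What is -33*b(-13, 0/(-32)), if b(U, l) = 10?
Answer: -330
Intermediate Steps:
-33*b(-13, 0/(-32)) = -33*10 = -330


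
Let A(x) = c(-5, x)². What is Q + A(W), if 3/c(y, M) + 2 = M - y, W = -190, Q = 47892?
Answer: 1674735357/34969 ≈ 47892.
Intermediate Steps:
c(y, M) = 3/(-2 + M - y) (c(y, M) = 3/(-2 + (M - y)) = 3/(-2 + M - y))
A(x) = 9/(-3 - x)² (A(x) = (-3/(2 - 5 - x))² = (-3/(-3 - x))² = 9/(-3 - x)²)
Q + A(W) = 47892 + 9/(3 - 190)² = 47892 + 9/(-187)² = 47892 + 9*(1/34969) = 47892 + 9/34969 = 1674735357/34969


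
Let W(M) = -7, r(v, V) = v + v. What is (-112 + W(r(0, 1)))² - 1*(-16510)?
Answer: 30671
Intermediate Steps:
r(v, V) = 2*v
(-112 + W(r(0, 1)))² - 1*(-16510) = (-112 - 7)² - 1*(-16510) = (-119)² + 16510 = 14161 + 16510 = 30671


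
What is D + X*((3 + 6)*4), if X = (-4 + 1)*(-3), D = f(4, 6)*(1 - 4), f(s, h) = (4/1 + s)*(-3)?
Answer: 396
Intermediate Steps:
f(s, h) = -12 - 3*s (f(s, h) = (4*1 + s)*(-3) = (4 + s)*(-3) = -12 - 3*s)
D = 72 (D = (-12 - 3*4)*(1 - 4) = (-12 - 12)*(-3) = -24*(-3) = 72)
X = 9 (X = -3*(-3) = 9)
D + X*((3 + 6)*4) = 72 + 9*((3 + 6)*4) = 72 + 9*(9*4) = 72 + 9*36 = 72 + 324 = 396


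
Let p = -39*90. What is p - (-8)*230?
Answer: -1670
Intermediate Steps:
p = -3510
p - (-8)*230 = -3510 - (-8)*230 = -3510 - 1*(-1840) = -3510 + 1840 = -1670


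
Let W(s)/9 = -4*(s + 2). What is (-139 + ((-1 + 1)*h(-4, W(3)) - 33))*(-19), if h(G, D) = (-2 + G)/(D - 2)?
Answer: 3268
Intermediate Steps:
W(s) = -72 - 36*s (W(s) = 9*(-4*(s + 2)) = 9*(-4*(2 + s)) = 9*(-8 - 4*s) = -72 - 36*s)
h(G, D) = (-2 + G)/(-2 + D)
(-139 + ((-1 + 1)*h(-4, W(3)) - 33))*(-19) = (-139 + ((-1 + 1)*((-2 - 4)/(-2 + (-72 - 36*3))) - 33))*(-19) = (-139 + (0*(-6/(-2 + (-72 - 108))) - 33))*(-19) = (-139 + (0*(-6/(-2 - 180)) - 33))*(-19) = (-139 + (0*(-6/(-182)) - 33))*(-19) = (-139 + (0*(-1/182*(-6)) - 33))*(-19) = (-139 + (0*(3/91) - 33))*(-19) = (-139 + (0 - 33))*(-19) = (-139 - 33)*(-19) = -172*(-19) = 3268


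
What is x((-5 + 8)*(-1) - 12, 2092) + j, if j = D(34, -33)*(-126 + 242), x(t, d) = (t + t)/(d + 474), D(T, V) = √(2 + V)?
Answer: -15/1283 + 116*I*√31 ≈ -0.011691 + 645.86*I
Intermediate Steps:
x(t, d) = 2*t/(474 + d) (x(t, d) = (2*t)/(474 + d) = 2*t/(474 + d))
j = 116*I*√31 (j = √(2 - 33)*(-126 + 242) = √(-31)*116 = (I*√31)*116 = 116*I*√31 ≈ 645.86*I)
x((-5 + 8)*(-1) - 12, 2092) + j = 2*((-5 + 8)*(-1) - 12)/(474 + 2092) + 116*I*√31 = 2*(3*(-1) - 12)/2566 + 116*I*√31 = 2*(-3 - 12)*(1/2566) + 116*I*√31 = 2*(-15)*(1/2566) + 116*I*√31 = -15/1283 + 116*I*√31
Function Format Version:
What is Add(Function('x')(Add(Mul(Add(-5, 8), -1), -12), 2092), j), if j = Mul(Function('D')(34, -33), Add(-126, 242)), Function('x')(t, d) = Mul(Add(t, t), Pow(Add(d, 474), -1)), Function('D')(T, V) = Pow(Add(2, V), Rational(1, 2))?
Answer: Add(Rational(-15, 1283), Mul(116, I, Pow(31, Rational(1, 2)))) ≈ Add(-0.011691, Mul(645.86, I))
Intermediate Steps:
Function('x')(t, d) = Mul(2, t, Pow(Add(474, d), -1)) (Function('x')(t, d) = Mul(Mul(2, t), Pow(Add(474, d), -1)) = Mul(2, t, Pow(Add(474, d), -1)))
j = Mul(116, I, Pow(31, Rational(1, 2))) (j = Mul(Pow(Add(2, -33), Rational(1, 2)), Add(-126, 242)) = Mul(Pow(-31, Rational(1, 2)), 116) = Mul(Mul(I, Pow(31, Rational(1, 2))), 116) = Mul(116, I, Pow(31, Rational(1, 2))) ≈ Mul(645.86, I))
Add(Function('x')(Add(Mul(Add(-5, 8), -1), -12), 2092), j) = Add(Mul(2, Add(Mul(Add(-5, 8), -1), -12), Pow(Add(474, 2092), -1)), Mul(116, I, Pow(31, Rational(1, 2)))) = Add(Mul(2, Add(Mul(3, -1), -12), Pow(2566, -1)), Mul(116, I, Pow(31, Rational(1, 2)))) = Add(Mul(2, Add(-3, -12), Rational(1, 2566)), Mul(116, I, Pow(31, Rational(1, 2)))) = Add(Mul(2, -15, Rational(1, 2566)), Mul(116, I, Pow(31, Rational(1, 2)))) = Add(Rational(-15, 1283), Mul(116, I, Pow(31, Rational(1, 2))))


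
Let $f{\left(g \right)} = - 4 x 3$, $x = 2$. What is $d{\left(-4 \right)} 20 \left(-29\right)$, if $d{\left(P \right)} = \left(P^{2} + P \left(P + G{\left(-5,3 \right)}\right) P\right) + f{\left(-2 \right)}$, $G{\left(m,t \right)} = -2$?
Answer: $60320$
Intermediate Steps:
$f{\left(g \right)} = -24$ ($f{\left(g \right)} = \left(-4\right) 2 \cdot 3 = \left(-8\right) 3 = -24$)
$d{\left(P \right)} = -24 + P^{2} + P^{2} \left(-2 + P\right)$ ($d{\left(P \right)} = \left(P^{2} + P \left(P - 2\right) P\right) - 24 = \left(P^{2} + P \left(-2 + P\right) P\right) - 24 = \left(P^{2} + P^{2} \left(-2 + P\right)\right) - 24 = -24 + P^{2} + P^{2} \left(-2 + P\right)$)
$d{\left(-4 \right)} 20 \left(-29\right) = \left(-24 + \left(-4\right)^{3} - \left(-4\right)^{2}\right) 20 \left(-29\right) = \left(-24 - 64 - 16\right) 20 \left(-29\right) = \left(-104\right) 20 \left(-29\right) = \left(-2080\right) \left(-29\right) = 60320$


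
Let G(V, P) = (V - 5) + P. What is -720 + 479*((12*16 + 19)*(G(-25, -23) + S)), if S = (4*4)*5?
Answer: 2728143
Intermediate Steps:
G(V, P) = -5 + P + V (G(V, P) = (-5 + V) + P = -5 + P + V)
S = 80 (S = 16*5 = 80)
-720 + 479*((12*16 + 19)*(G(-25, -23) + S)) = -720 + 479*((12*16 + 19)*((-5 - 23 - 25) + 80)) = -720 + 479*((192 + 19)*(-53 + 80)) = -720 + 479*(211*27) = -720 + 479*5697 = -720 + 2728863 = 2728143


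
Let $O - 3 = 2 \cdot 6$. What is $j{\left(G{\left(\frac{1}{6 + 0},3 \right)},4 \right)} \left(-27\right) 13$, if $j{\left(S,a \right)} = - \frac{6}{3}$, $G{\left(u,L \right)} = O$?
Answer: $702$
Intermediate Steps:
$O = 15$ ($O = 3 + 2 \cdot 6 = 3 + 12 = 15$)
$G{\left(u,L \right)} = 15$
$j{\left(S,a \right)} = -2$ ($j{\left(S,a \right)} = \left(-6\right) \frac{1}{3} = -2$)
$j{\left(G{\left(\frac{1}{6 + 0},3 \right)},4 \right)} \left(-27\right) 13 = \left(-2\right) \left(-27\right) 13 = 54 \cdot 13 = 702$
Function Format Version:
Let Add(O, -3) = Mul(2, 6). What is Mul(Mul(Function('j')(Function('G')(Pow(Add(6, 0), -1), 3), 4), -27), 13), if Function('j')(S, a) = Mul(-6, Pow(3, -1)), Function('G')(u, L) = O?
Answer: 702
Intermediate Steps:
O = 15 (O = Add(3, Mul(2, 6)) = Add(3, 12) = 15)
Function('G')(u, L) = 15
Function('j')(S, a) = -2 (Function('j')(S, a) = Mul(-6, Rational(1, 3)) = -2)
Mul(Mul(Function('j')(Function('G')(Pow(Add(6, 0), -1), 3), 4), -27), 13) = Mul(Mul(-2, -27), 13) = Mul(54, 13) = 702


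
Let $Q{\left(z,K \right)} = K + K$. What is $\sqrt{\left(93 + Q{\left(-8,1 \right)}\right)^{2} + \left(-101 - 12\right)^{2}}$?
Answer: $\sqrt{21794} \approx 147.63$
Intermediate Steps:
$Q{\left(z,K \right)} = 2 K$
$\sqrt{\left(93 + Q{\left(-8,1 \right)}\right)^{2} + \left(-101 - 12\right)^{2}} = \sqrt{\left(93 + 2 \cdot 1\right)^{2} + \left(-101 - 12\right)^{2}} = \sqrt{\left(93 + 2\right)^{2} + \left(-113\right)^{2}} = \sqrt{95^{2} + 12769} = \sqrt{9025 + 12769} = \sqrt{21794}$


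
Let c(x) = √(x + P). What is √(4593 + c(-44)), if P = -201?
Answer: √(4593 + 7*I*√5) ≈ 67.772 + 0.115*I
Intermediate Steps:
c(x) = √(-201 + x) (c(x) = √(x - 201) = √(-201 + x))
√(4593 + c(-44)) = √(4593 + √(-201 - 44)) = √(4593 + √(-245)) = √(4593 + 7*I*√5)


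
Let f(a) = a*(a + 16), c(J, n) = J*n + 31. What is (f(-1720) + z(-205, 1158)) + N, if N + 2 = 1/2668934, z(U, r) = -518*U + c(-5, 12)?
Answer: 8105656646427/2668934 ≈ 3.0370e+6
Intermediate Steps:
c(J, n) = 31 + J*n
f(a) = a*(16 + a)
z(U, r) = -29 - 518*U (z(U, r) = -518*U + (31 - 5*12) = -518*U + (31 - 60) = -518*U - 29 = -29 - 518*U)
N = -5337867/2668934 (N = -2 + 1/2668934 = -5337867/2668934 ≈ -2.0000)
(f(-1720) + z(-205, 1158)) + N = (-1720*(16 - 1720) + (-29 - 518*(-205))) - 5337867/2668934 = (-1720*(-1704) + (-29 + 106190)) - 5337867/2668934 = (2930880 + 106161) - 5337867/2668934 = 3037041 - 5337867/2668934 = 8105656646427/2668934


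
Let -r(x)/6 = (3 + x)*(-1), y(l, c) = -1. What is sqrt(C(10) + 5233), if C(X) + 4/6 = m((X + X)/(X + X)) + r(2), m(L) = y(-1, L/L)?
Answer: 2*sqrt(11838)/3 ≈ 72.535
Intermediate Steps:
m(L) = -1
r(x) = 18 + 6*x (r(x) = -6*(3 + x)*(-1) = -6*(-3 - x) = 18 + 6*x)
C(X) = 85/3 (C(X) = -2/3 + (-1 + (18 + 6*2)) = -2/3 + (-1 + (18 + 12)) = -2/3 + (-1 + 30) = -2/3 + 29 = 85/3)
sqrt(C(10) + 5233) = sqrt(85/3 + 5233) = sqrt(15784/3) = 2*sqrt(11838)/3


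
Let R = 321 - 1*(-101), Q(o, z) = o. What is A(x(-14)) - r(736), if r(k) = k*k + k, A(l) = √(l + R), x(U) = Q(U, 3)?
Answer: -542432 + 2*√102 ≈ -5.4241e+5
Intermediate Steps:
R = 422 (R = 321 + 101 = 422)
x(U) = U
A(l) = √(422 + l) (A(l) = √(l + 422) = √(422 + l))
r(k) = k + k² (r(k) = k² + k = k + k²)
A(x(-14)) - r(736) = √(422 - 14) - 736*(1 + 736) = √408 - 736*737 = 2*√102 - 1*542432 = 2*√102 - 542432 = -542432 + 2*√102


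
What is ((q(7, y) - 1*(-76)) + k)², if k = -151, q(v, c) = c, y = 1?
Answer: 5476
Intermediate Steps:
((q(7, y) - 1*(-76)) + k)² = ((1 - 1*(-76)) - 151)² = ((1 + 76) - 151)² = (77 - 151)² = (-74)² = 5476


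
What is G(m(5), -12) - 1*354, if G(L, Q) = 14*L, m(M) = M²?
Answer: -4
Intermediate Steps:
G(m(5), -12) - 1*354 = 14*5² - 1*354 = 14*25 - 354 = 350 - 354 = -4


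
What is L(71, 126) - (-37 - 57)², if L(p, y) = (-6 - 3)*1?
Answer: -8845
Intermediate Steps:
L(p, y) = -9 (L(p, y) = -9*1 = -9)
L(71, 126) - (-37 - 57)² = -9 - (-37 - 57)² = -9 - 1*(-94)² = -9 - 1*8836 = -9 - 8836 = -8845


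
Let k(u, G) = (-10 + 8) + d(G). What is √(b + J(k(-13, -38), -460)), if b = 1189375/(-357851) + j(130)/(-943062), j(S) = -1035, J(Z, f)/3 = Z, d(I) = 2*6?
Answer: √337587661781810609981110/112491893254 ≈ 5.1650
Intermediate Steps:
d(I) = 12
k(u, G) = 10 (k(u, G) = (-10 + 8) + 12 = -2 + 12 = 10)
J(Z, f) = 3*Z
b = -373761330155/112491893254 (b = 1189375/(-357851) - 1035/(-943062) = 1189375*(-1/357851) - 1035*(-1/943062) = -1189375/357851 + 345/314354 = -373761330155/112491893254 ≈ -3.3226)
√(b + J(k(-13, -38), -460)) = √(-373761330155/112491893254 + 3*10) = √(-373761330155/112491893254 + 30) = √(3000995467465/112491893254) = √337587661781810609981110/112491893254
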